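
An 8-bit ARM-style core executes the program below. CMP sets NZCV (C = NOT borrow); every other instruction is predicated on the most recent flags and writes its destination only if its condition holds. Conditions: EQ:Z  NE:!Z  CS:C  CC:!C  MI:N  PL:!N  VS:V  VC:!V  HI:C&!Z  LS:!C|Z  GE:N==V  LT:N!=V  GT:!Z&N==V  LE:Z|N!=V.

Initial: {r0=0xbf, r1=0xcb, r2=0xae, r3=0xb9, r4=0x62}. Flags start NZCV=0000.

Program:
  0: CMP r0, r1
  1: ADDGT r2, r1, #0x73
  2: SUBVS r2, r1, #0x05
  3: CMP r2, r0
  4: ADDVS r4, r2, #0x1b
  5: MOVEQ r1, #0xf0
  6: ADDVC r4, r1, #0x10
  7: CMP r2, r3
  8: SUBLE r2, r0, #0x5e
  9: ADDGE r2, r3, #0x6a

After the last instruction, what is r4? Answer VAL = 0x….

VAL = 0xdb

[0] flags=1000 → (cmp)
[1] flags=1000 GT?F → skip
[2] flags=1000 VS?F → skip
[3] flags=1000 → (cmp)
[4] flags=1000 VS?F → skip
[5] flags=1000 EQ?F → skip
[6] flags=1000 VC?T → r4=0xdb
[7] flags=1000 → (cmp)
[8] flags=1000 LE?T → r2=0x61
[9] flags=1000 GE?F → skip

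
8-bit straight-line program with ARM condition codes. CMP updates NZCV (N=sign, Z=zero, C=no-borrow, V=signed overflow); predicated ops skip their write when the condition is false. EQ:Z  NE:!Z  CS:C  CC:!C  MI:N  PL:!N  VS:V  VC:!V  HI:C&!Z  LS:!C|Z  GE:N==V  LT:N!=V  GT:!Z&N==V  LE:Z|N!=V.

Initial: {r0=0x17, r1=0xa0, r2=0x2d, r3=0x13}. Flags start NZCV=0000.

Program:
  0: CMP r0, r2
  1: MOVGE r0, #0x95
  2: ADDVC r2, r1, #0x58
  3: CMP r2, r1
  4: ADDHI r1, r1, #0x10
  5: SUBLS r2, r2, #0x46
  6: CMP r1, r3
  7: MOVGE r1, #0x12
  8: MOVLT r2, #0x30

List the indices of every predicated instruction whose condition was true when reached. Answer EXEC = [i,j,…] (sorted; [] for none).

0: ✓ CMP  NZCV=1000
1: · MOVGE
2: ✓ ADDVC  r2←0xf8
3: ✓ CMP  NZCV=0010
4: ✓ ADDHI  r1←0xb0
5: · SUBLS
6: ✓ CMP  NZCV=1010
7: · MOVGE
8: ✓ MOVLT  r2←0x30

EXEC = [2,4,8]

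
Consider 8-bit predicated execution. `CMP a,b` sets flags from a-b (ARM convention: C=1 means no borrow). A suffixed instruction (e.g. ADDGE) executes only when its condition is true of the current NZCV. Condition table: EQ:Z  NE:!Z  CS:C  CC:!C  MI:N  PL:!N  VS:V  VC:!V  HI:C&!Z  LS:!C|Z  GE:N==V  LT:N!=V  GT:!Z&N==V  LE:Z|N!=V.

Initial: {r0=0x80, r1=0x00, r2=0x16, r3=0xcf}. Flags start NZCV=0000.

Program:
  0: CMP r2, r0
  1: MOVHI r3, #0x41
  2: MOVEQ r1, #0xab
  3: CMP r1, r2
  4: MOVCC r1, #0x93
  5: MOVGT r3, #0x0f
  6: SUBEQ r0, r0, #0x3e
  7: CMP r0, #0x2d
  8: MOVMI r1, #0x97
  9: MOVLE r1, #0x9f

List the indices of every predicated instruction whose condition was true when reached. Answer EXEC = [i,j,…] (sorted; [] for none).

EXEC = [4,9]

0: ✓ CMP  NZCV=1001
1: · MOVHI
2: · MOVEQ
3: ✓ CMP  NZCV=1000
4: ✓ MOVCC  r1←0x93
5: · MOVGT
6: · SUBEQ
7: ✓ CMP  NZCV=0011
8: · MOVMI
9: ✓ MOVLE  r1←0x9f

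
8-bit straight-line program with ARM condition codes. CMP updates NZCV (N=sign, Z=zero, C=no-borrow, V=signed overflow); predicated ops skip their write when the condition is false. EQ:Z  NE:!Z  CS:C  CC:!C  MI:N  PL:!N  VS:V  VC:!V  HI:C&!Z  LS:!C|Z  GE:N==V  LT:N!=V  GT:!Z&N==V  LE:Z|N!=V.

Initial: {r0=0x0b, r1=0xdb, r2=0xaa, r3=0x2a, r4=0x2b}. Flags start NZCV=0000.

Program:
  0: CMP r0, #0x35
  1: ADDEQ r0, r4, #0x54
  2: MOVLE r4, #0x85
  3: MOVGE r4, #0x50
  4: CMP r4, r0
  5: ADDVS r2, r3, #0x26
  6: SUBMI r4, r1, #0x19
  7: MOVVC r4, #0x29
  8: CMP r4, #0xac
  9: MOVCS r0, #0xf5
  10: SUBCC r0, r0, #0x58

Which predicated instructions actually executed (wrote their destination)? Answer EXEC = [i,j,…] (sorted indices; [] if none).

EXEC = [2,5,10]

0: ✓ CMP  NZCV=1000
1: · ADDEQ
2: ✓ MOVLE  r4←0x85
3: · MOVGE
4: ✓ CMP  NZCV=0011
5: ✓ ADDVS  r2←0x50
6: · SUBMI
7: · MOVVC
8: ✓ CMP  NZCV=1000
9: · MOVCS
10: ✓ SUBCC  r0←0xb3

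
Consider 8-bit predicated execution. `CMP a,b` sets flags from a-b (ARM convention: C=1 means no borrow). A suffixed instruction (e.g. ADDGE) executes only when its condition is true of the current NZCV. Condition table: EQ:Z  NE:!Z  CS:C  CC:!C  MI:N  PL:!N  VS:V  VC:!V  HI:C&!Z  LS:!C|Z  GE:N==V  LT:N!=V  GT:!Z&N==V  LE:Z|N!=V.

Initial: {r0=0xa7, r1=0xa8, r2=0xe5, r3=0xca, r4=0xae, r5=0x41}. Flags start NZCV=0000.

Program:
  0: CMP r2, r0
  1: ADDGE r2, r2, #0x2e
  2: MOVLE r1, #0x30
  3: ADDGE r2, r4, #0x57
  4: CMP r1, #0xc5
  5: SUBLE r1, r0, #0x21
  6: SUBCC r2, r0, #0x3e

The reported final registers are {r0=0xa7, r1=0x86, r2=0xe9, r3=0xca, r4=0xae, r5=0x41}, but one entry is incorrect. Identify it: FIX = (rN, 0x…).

0: ✓ CMP  NZCV=0010
1: ✓ ADDGE  r2←0x13
2: · MOVLE
3: ✓ ADDGE  r2←0x05
4: ✓ CMP  NZCV=1000
5: ✓ SUBLE  r1←0x86
6: ✓ SUBCC  r2←0x69

FIX = (r2, 0x69)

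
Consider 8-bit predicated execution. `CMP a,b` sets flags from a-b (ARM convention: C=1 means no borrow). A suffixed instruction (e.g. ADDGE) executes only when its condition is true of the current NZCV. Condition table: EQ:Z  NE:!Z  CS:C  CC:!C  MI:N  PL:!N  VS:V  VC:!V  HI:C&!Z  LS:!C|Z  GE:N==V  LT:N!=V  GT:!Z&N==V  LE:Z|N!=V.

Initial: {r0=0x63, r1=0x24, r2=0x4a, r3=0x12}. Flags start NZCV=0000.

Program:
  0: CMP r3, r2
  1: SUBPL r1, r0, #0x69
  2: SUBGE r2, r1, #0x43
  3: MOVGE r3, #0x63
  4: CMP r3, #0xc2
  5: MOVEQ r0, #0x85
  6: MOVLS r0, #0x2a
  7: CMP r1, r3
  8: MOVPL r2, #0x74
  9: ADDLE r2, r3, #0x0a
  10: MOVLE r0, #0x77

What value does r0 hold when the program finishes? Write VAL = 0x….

[0] flags=1000 → (cmp)
[1] flags=1000 PL?F → skip
[2] flags=1000 GE?F → skip
[3] flags=1000 GE?F → skip
[4] flags=0000 → (cmp)
[5] flags=0000 EQ?F → skip
[6] flags=0000 LS?T → r0=0x2a
[7] flags=0010 → (cmp)
[8] flags=0010 PL?T → r2=0x74
[9] flags=0010 LE?F → skip
[10] flags=0010 LE?F → skip

VAL = 0x2a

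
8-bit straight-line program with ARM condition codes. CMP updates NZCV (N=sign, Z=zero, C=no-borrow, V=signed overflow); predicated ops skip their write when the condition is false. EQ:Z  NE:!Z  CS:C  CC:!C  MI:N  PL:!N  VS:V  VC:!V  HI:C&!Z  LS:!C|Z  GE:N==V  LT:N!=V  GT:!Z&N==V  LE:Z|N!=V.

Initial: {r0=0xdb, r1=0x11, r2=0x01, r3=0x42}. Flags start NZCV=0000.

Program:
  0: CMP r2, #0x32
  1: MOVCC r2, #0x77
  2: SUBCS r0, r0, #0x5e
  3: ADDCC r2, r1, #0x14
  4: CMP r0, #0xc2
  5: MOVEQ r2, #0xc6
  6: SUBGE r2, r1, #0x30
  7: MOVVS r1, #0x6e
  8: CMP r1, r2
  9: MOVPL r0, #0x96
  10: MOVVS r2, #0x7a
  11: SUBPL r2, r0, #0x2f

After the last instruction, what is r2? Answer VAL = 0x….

0: ✓ CMP  NZCV=1000
1: ✓ MOVCC  r2←0x77
2: · SUBCS
3: ✓ ADDCC  r2←0x25
4: ✓ CMP  NZCV=0010
5: · MOVEQ
6: ✓ SUBGE  r2←0xe1
7: · MOVVS
8: ✓ CMP  NZCV=0000
9: ✓ MOVPL  r0←0x96
10: · MOVVS
11: ✓ SUBPL  r2←0x67

VAL = 0x67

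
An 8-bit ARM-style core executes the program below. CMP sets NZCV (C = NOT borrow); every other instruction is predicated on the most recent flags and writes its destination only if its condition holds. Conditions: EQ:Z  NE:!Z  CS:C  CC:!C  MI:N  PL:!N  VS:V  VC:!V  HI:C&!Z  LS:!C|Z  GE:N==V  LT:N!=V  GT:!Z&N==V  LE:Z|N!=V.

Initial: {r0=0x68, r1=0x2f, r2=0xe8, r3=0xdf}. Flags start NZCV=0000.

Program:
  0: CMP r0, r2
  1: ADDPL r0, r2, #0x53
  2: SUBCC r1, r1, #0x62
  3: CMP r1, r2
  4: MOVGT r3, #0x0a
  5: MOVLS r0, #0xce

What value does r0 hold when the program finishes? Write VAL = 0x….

VAL = 0xce

[0] flags=1001 → (cmp)
[1] flags=1001 PL?F → skip
[2] flags=1001 CC?T → r1=0xcd
[3] flags=1000 → (cmp)
[4] flags=1000 GT?F → skip
[5] flags=1000 LS?T → r0=0xce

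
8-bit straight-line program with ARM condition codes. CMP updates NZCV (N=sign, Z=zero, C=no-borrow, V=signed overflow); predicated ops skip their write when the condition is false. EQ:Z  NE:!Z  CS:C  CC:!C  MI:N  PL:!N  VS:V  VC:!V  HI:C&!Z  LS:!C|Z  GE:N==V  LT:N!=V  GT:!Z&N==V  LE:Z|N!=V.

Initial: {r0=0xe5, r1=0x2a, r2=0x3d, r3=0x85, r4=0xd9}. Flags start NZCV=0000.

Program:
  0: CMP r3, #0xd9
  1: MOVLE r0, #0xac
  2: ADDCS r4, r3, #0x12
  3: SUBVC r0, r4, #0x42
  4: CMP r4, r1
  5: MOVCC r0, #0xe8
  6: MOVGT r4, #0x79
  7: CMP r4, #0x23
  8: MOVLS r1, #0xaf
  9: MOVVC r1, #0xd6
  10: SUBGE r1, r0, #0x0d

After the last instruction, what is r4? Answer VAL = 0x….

VAL = 0xd9

[0] flags=1000 → (cmp)
[1] flags=1000 LE?T → r0=0xac
[2] flags=1000 CS?F → skip
[3] flags=1000 VC?T → r0=0x97
[4] flags=1010 → (cmp)
[5] flags=1010 CC?F → skip
[6] flags=1010 GT?F → skip
[7] flags=1010 → (cmp)
[8] flags=1010 LS?F → skip
[9] flags=1010 VC?T → r1=0xd6
[10] flags=1010 GE?F → skip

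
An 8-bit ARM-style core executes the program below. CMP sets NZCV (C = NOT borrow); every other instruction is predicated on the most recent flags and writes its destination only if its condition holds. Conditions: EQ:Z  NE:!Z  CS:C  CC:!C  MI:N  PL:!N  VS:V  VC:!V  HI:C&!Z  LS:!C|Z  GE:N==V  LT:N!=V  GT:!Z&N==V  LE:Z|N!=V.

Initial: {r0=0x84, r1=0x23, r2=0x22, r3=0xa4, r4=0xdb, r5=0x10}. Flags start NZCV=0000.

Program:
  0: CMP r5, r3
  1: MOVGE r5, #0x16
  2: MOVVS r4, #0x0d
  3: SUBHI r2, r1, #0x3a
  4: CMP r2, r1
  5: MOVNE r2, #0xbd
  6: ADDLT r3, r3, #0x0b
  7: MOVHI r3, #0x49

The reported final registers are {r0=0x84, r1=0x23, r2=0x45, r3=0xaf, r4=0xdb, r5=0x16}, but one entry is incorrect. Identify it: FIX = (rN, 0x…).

0: ✓ CMP  NZCV=0000
1: ✓ MOVGE  r5←0x16
2: · MOVVS
3: · SUBHI
4: ✓ CMP  NZCV=1000
5: ✓ MOVNE  r2←0xbd
6: ✓ ADDLT  r3←0xaf
7: · MOVHI

FIX = (r2, 0xbd)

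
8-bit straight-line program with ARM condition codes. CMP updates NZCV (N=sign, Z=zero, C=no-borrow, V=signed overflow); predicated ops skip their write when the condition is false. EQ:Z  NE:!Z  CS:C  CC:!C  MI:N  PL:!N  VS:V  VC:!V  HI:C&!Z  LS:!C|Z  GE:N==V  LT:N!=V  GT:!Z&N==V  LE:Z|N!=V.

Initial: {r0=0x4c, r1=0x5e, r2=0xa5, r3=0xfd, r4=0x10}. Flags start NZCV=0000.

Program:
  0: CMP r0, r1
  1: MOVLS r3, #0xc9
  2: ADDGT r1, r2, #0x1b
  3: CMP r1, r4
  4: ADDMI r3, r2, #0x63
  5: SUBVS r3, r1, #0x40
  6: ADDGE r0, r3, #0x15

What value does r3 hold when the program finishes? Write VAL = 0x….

VAL = 0xc9

0: ✓ CMP  NZCV=1000
1: ✓ MOVLS  r3←0xc9
2: · ADDGT
3: ✓ CMP  NZCV=0010
4: · ADDMI
5: · SUBVS
6: ✓ ADDGE  r0←0xde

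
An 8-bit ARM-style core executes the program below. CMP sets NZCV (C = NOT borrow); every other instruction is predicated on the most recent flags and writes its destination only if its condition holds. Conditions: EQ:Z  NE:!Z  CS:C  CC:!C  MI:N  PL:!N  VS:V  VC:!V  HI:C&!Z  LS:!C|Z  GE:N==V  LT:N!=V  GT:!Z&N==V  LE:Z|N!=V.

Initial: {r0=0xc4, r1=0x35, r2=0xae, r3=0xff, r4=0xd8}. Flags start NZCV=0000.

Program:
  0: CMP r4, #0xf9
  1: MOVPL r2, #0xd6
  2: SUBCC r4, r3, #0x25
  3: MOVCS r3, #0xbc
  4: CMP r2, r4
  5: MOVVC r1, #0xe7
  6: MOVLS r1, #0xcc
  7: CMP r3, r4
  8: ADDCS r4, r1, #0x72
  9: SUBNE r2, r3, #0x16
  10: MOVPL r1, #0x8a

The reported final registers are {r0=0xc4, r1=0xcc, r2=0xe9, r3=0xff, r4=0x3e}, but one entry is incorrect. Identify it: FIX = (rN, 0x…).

FIX = (r1, 0x8a)

0: ✓ CMP  NZCV=1000
1: · MOVPL
2: ✓ SUBCC  r4←0xda
3: · MOVCS
4: ✓ CMP  NZCV=1000
5: ✓ MOVVC  r1←0xe7
6: ✓ MOVLS  r1←0xcc
7: ✓ CMP  NZCV=0010
8: ✓ ADDCS  r4←0x3e
9: ✓ SUBNE  r2←0xe9
10: ✓ MOVPL  r1←0x8a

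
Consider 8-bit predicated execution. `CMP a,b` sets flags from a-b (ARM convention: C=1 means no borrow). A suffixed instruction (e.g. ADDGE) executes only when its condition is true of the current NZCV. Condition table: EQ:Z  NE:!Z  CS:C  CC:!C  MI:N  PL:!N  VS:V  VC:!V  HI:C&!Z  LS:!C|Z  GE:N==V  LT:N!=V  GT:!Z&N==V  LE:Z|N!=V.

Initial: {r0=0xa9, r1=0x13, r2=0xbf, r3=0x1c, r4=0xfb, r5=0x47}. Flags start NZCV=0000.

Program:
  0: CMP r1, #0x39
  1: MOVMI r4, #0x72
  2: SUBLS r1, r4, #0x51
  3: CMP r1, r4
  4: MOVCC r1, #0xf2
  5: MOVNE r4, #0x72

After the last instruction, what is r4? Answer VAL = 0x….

VAL = 0x72

0: ✓ CMP  NZCV=1000
1: ✓ MOVMI  r4←0x72
2: ✓ SUBLS  r1←0x21
3: ✓ CMP  NZCV=1000
4: ✓ MOVCC  r1←0xf2
5: ✓ MOVNE  r4←0x72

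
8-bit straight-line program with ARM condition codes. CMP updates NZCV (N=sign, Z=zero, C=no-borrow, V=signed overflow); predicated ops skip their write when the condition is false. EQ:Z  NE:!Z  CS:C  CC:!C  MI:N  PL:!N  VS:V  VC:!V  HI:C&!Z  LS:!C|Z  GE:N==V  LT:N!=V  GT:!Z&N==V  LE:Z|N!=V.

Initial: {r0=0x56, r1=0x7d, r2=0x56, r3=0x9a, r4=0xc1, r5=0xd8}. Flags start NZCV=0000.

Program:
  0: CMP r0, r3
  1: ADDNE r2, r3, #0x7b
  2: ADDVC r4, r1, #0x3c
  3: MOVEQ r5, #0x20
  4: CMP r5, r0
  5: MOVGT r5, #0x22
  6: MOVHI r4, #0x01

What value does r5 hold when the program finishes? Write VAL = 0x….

VAL = 0xd8

[0] flags=1001 → (cmp)
[1] flags=1001 NE?T → r2=0x15
[2] flags=1001 VC?F → skip
[3] flags=1001 EQ?F → skip
[4] flags=1010 → (cmp)
[5] flags=1010 GT?F → skip
[6] flags=1010 HI?T → r4=0x01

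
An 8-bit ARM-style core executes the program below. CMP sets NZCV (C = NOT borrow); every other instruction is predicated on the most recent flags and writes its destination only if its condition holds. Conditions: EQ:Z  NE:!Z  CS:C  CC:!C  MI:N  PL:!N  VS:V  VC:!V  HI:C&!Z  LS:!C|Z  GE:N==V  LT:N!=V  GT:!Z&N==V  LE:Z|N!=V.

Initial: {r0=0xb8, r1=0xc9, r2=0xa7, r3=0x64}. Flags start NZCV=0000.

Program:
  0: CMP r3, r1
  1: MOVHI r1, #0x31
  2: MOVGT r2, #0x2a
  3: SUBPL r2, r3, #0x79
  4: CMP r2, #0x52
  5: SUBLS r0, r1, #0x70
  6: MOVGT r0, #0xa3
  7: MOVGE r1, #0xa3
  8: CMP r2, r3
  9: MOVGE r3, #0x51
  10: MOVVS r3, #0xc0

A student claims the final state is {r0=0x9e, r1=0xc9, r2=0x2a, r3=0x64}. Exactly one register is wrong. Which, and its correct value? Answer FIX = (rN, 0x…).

FIX = (r0, 0x59)

0: ✓ CMP  NZCV=1001
1: · MOVHI
2: ✓ MOVGT  r2←0x2a
3: · SUBPL
4: ✓ CMP  NZCV=1000
5: ✓ SUBLS  r0←0x59
6: · MOVGT
7: · MOVGE
8: ✓ CMP  NZCV=1000
9: · MOVGE
10: · MOVVS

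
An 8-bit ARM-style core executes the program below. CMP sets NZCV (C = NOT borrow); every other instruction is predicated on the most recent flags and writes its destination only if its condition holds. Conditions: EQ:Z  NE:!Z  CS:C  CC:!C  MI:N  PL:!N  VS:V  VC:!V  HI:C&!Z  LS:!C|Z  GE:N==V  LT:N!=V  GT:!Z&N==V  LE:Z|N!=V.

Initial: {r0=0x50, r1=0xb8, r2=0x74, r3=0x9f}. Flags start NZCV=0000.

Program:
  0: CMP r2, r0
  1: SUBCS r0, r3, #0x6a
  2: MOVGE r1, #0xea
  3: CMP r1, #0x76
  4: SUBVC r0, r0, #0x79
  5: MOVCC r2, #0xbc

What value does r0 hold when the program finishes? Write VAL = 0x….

[0] flags=0010 → (cmp)
[1] flags=0010 CS?T → r0=0x35
[2] flags=0010 GE?T → r1=0xea
[3] flags=0011 → (cmp)
[4] flags=0011 VC?F → skip
[5] flags=0011 CC?F → skip

VAL = 0x35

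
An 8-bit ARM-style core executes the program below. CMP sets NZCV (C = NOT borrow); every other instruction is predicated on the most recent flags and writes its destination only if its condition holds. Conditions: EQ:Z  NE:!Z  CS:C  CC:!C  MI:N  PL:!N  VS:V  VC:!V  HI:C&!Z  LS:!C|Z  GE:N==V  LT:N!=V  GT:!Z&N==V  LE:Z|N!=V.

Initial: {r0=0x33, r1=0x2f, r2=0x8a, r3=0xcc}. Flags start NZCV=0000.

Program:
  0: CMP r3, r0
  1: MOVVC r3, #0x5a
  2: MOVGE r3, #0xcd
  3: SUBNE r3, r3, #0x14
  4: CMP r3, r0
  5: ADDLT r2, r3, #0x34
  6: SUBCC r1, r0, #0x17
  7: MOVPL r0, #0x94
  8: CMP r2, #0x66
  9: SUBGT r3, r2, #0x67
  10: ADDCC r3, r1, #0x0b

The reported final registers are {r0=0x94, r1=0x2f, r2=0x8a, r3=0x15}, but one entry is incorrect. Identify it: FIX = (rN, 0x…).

[0] flags=1010 → (cmp)
[1] flags=1010 VC?T → r3=0x5a
[2] flags=1010 GE?F → skip
[3] flags=1010 NE?T → r3=0x46
[4] flags=0010 → (cmp)
[5] flags=0010 LT?F → skip
[6] flags=0010 CC?F → skip
[7] flags=0010 PL?T → r0=0x94
[8] flags=0011 → (cmp)
[9] flags=0011 GT?F → skip
[10] flags=0011 CC?F → skip

FIX = (r3, 0x46)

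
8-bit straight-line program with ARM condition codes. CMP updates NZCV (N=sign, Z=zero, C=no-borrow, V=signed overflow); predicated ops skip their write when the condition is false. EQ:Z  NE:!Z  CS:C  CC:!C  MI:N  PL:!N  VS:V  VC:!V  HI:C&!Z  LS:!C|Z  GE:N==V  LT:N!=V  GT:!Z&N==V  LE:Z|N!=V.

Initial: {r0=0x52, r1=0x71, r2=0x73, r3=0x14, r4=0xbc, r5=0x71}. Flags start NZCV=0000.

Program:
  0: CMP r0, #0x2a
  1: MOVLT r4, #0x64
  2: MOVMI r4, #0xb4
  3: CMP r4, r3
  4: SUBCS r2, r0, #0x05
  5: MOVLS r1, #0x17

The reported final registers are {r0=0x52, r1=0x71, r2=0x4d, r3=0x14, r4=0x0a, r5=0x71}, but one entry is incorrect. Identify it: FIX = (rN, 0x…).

[0] flags=0010 → (cmp)
[1] flags=0010 LT?F → skip
[2] flags=0010 MI?F → skip
[3] flags=1010 → (cmp)
[4] flags=1010 CS?T → r2=0x4d
[5] flags=1010 LS?F → skip

FIX = (r4, 0xbc)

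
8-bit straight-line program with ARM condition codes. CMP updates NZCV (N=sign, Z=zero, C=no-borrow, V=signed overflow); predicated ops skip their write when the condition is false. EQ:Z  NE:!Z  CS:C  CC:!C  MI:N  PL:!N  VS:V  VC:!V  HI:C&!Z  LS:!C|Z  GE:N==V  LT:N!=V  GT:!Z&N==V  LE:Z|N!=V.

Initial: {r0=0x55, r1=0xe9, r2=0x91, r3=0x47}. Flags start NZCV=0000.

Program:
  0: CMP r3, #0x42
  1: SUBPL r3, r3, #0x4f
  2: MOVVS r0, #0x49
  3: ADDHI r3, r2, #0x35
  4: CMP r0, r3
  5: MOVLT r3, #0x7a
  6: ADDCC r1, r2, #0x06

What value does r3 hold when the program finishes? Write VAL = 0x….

VAL = 0xc6

[0] flags=0010 → (cmp)
[1] flags=0010 PL?T → r3=0xf8
[2] flags=0010 VS?F → skip
[3] flags=0010 HI?T → r3=0xc6
[4] flags=1001 → (cmp)
[5] flags=1001 LT?F → skip
[6] flags=1001 CC?T → r1=0x97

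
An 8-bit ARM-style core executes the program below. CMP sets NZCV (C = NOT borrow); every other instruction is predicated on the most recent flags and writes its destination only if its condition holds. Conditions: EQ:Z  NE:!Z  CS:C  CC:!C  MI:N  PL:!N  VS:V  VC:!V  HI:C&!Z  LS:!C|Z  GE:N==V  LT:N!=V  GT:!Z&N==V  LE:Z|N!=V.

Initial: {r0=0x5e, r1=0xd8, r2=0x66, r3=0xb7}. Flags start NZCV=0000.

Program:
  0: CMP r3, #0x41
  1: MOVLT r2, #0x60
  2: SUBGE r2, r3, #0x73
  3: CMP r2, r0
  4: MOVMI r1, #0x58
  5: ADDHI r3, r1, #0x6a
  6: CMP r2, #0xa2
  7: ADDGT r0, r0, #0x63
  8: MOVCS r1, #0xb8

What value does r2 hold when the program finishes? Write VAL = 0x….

VAL = 0x60

0: ✓ CMP  NZCV=0011
1: ✓ MOVLT  r2←0x60
2: · SUBGE
3: ✓ CMP  NZCV=0010
4: · MOVMI
5: ✓ ADDHI  r3←0x42
6: ✓ CMP  NZCV=1001
7: ✓ ADDGT  r0←0xc1
8: · MOVCS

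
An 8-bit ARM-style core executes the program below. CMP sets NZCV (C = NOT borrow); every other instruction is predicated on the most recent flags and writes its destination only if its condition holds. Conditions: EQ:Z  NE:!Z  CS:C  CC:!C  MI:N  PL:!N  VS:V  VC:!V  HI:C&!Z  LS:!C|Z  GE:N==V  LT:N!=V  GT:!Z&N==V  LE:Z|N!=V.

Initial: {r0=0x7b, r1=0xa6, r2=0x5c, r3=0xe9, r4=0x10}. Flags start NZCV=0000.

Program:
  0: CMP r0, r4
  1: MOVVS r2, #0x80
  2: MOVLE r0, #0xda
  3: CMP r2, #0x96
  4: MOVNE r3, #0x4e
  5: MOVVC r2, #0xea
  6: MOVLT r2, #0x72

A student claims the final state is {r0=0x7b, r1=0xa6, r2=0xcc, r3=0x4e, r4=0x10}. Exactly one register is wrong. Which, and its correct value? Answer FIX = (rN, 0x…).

0: ✓ CMP  NZCV=0010
1: · MOVVS
2: · MOVLE
3: ✓ CMP  NZCV=1001
4: ✓ MOVNE  r3←0x4e
5: · MOVVC
6: · MOVLT

FIX = (r2, 0x5c)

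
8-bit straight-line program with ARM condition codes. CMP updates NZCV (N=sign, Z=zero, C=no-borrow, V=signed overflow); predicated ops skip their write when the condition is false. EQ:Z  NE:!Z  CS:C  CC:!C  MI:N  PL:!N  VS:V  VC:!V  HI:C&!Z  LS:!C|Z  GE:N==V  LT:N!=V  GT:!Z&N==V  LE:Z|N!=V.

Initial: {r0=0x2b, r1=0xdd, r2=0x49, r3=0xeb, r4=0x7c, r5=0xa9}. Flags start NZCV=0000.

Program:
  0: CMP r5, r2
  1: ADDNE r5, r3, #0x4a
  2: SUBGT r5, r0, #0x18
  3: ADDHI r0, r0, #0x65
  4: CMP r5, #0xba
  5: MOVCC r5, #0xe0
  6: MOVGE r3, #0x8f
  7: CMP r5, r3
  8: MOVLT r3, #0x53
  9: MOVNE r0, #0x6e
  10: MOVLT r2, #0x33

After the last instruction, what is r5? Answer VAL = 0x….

0: ✓ CMP  NZCV=0011
1: ✓ ADDNE  r5←0x35
2: · SUBGT
3: ✓ ADDHI  r0←0x90
4: ✓ CMP  NZCV=0000
5: ✓ MOVCC  r5←0xe0
6: ✓ MOVGE  r3←0x8f
7: ✓ CMP  NZCV=0010
8: · MOVLT
9: ✓ MOVNE  r0←0x6e
10: · MOVLT

VAL = 0xe0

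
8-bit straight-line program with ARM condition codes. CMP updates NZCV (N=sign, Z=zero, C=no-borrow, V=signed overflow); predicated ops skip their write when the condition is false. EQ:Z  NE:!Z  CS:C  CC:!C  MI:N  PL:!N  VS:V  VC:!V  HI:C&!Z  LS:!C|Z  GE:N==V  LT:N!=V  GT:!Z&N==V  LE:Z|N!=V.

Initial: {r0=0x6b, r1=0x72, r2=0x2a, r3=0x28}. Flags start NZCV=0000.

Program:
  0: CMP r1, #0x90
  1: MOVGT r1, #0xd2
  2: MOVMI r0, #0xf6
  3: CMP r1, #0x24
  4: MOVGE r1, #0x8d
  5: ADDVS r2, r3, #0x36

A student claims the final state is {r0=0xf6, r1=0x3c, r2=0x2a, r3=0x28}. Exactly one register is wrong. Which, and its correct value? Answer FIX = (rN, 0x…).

FIX = (r1, 0xd2)

0: ✓ CMP  NZCV=1001
1: ✓ MOVGT  r1←0xd2
2: ✓ MOVMI  r0←0xf6
3: ✓ CMP  NZCV=1010
4: · MOVGE
5: · ADDVS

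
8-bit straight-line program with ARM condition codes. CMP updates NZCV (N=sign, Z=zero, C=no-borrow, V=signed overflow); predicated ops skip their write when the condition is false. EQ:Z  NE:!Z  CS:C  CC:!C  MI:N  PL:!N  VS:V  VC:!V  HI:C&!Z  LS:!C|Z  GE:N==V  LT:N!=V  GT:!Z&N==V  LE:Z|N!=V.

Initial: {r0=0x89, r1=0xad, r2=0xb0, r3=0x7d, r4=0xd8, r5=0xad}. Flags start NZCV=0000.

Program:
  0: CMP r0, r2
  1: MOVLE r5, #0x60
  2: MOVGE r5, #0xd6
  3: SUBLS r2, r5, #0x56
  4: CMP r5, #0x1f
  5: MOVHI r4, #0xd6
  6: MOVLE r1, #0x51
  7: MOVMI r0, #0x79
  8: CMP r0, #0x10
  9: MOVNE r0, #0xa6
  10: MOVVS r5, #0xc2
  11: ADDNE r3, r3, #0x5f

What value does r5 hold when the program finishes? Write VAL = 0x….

VAL = 0xc2

0: ✓ CMP  NZCV=1000
1: ✓ MOVLE  r5←0x60
2: · MOVGE
3: ✓ SUBLS  r2←0x0a
4: ✓ CMP  NZCV=0010
5: ✓ MOVHI  r4←0xd6
6: · MOVLE
7: · MOVMI
8: ✓ CMP  NZCV=0011
9: ✓ MOVNE  r0←0xa6
10: ✓ MOVVS  r5←0xc2
11: ✓ ADDNE  r3←0xdc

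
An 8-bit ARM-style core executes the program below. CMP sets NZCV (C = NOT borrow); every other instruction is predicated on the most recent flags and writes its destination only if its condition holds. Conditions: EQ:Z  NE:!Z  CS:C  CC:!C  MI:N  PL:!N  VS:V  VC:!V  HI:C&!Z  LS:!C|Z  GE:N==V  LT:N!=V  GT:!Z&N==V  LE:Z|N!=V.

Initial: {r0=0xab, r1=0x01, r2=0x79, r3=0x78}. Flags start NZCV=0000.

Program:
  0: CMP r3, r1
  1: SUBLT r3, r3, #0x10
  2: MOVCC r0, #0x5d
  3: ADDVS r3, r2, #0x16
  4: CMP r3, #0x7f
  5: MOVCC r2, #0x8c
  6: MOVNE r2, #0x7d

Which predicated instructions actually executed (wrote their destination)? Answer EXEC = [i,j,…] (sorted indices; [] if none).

0: ✓ CMP  NZCV=0010
1: · SUBLT
2: · MOVCC
3: · ADDVS
4: ✓ CMP  NZCV=1000
5: ✓ MOVCC  r2←0x8c
6: ✓ MOVNE  r2←0x7d

EXEC = [5,6]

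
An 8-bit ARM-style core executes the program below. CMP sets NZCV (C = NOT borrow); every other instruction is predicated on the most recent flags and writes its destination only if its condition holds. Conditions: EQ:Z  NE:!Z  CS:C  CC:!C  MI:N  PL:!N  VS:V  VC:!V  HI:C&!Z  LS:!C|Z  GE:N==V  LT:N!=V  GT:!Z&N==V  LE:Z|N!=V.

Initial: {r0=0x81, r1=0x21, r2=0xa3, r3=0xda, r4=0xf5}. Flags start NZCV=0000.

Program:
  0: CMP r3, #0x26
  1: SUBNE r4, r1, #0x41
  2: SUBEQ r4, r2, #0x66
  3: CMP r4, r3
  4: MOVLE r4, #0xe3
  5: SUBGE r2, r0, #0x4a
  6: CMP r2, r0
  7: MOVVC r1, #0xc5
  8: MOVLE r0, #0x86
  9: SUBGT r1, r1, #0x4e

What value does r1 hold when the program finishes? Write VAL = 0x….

VAL = 0xd3

[0] flags=1010 → (cmp)
[1] flags=1010 NE?T → r4=0xe0
[2] flags=1010 EQ?F → skip
[3] flags=0010 → (cmp)
[4] flags=0010 LE?F → skip
[5] flags=0010 GE?T → r2=0x37
[6] flags=1001 → (cmp)
[7] flags=1001 VC?F → skip
[8] flags=1001 LE?F → skip
[9] flags=1001 GT?T → r1=0xd3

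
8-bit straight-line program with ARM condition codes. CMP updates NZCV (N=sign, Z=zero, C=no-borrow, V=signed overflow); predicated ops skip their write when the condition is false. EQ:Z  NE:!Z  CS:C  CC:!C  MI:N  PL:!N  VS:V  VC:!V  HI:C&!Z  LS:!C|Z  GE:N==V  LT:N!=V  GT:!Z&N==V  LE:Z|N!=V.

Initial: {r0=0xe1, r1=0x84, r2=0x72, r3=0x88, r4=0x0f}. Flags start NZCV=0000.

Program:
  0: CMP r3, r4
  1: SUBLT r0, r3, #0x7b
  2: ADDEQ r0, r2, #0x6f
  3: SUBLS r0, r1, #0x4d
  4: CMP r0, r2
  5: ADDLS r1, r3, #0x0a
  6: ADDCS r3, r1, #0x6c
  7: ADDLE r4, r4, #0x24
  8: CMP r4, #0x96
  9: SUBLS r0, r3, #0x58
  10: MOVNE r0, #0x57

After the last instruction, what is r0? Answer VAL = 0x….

0: ✓ CMP  NZCV=0011
1: ✓ SUBLT  r0←0x0d
2: · ADDEQ
3: · SUBLS
4: ✓ CMP  NZCV=1000
5: ✓ ADDLS  r1←0x92
6: · ADDCS
7: ✓ ADDLE  r4←0x33
8: ✓ CMP  NZCV=1001
9: ✓ SUBLS  r0←0x30
10: ✓ MOVNE  r0←0x57

VAL = 0x57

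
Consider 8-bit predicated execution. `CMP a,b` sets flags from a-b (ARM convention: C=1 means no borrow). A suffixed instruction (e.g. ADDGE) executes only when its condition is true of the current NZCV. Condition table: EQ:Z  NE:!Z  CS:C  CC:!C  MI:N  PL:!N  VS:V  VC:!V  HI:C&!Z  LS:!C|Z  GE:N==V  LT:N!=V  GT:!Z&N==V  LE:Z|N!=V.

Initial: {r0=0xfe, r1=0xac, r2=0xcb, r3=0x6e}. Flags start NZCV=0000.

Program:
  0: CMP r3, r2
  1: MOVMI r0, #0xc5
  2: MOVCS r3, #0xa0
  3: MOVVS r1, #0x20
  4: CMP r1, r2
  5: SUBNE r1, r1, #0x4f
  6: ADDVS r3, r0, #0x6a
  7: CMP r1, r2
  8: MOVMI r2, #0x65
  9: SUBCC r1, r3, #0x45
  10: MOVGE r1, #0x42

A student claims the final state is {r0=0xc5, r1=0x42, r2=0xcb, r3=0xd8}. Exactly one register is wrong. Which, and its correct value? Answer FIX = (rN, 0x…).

FIX = (r3, 0x6e)

[0] flags=1001 → (cmp)
[1] flags=1001 MI?T → r0=0xc5
[2] flags=1001 CS?F → skip
[3] flags=1001 VS?T → r1=0x20
[4] flags=0000 → (cmp)
[5] flags=0000 NE?T → r1=0xd1
[6] flags=0000 VS?F → skip
[7] flags=0010 → (cmp)
[8] flags=0010 MI?F → skip
[9] flags=0010 CC?F → skip
[10] flags=0010 GE?T → r1=0x42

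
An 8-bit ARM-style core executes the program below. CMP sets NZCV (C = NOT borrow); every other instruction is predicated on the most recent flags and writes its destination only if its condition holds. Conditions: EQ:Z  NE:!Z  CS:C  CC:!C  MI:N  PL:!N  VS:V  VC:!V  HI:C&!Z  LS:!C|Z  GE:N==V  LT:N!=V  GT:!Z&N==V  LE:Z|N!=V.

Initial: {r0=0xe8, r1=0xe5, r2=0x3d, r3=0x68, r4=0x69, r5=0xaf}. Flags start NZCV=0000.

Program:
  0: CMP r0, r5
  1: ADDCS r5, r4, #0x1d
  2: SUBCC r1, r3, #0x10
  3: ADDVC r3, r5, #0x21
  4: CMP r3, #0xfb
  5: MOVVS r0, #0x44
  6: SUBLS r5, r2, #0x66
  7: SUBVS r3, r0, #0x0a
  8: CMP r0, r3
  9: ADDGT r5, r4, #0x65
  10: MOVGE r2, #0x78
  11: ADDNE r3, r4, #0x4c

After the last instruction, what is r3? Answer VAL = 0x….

VAL = 0xb5

0: ✓ CMP  NZCV=0010
1: ✓ ADDCS  r5←0x86
2: · SUBCC
3: ✓ ADDVC  r3←0xa7
4: ✓ CMP  NZCV=1000
5: · MOVVS
6: ✓ SUBLS  r5←0xd7
7: · SUBVS
8: ✓ CMP  NZCV=0010
9: ✓ ADDGT  r5←0xce
10: ✓ MOVGE  r2←0x78
11: ✓ ADDNE  r3←0xb5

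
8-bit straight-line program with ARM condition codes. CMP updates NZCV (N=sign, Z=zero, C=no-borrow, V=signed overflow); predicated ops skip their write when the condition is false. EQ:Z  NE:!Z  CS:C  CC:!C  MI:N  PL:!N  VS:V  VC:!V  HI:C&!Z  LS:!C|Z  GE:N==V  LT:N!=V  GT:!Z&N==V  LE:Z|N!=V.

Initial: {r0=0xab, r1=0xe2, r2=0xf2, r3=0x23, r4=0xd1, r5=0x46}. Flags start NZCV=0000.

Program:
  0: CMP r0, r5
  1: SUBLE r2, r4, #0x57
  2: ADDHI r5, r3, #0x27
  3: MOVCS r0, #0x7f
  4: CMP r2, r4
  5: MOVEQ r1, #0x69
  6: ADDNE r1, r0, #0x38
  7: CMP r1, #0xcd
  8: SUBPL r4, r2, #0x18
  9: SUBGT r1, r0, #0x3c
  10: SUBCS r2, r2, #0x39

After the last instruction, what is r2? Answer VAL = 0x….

[0] flags=0011 → (cmp)
[1] flags=0011 LE?T → r2=0x7a
[2] flags=0011 HI?T → r5=0x4a
[3] flags=0011 CS?T → r0=0x7f
[4] flags=1001 → (cmp)
[5] flags=1001 EQ?F → skip
[6] flags=1001 NE?T → r1=0xb7
[7] flags=1000 → (cmp)
[8] flags=1000 PL?F → skip
[9] flags=1000 GT?F → skip
[10] flags=1000 CS?F → skip

VAL = 0x7a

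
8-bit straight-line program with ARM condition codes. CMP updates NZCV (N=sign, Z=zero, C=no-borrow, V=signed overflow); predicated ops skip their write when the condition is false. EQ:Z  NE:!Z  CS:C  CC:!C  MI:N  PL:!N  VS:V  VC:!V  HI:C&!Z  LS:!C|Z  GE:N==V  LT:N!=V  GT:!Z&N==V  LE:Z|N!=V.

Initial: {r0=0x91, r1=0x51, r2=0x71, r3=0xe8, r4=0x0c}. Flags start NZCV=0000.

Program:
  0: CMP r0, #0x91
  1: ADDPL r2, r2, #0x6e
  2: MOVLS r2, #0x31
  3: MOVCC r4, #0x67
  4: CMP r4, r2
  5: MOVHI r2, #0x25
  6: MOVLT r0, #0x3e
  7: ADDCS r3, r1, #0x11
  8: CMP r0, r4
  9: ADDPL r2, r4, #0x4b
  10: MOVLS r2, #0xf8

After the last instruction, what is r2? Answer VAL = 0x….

VAL = 0x57

[0] flags=0110 → (cmp)
[1] flags=0110 PL?T → r2=0xdf
[2] flags=0110 LS?T → r2=0x31
[3] flags=0110 CC?F → skip
[4] flags=1000 → (cmp)
[5] flags=1000 HI?F → skip
[6] flags=1000 LT?T → r0=0x3e
[7] flags=1000 CS?F → skip
[8] flags=0010 → (cmp)
[9] flags=0010 PL?T → r2=0x57
[10] flags=0010 LS?F → skip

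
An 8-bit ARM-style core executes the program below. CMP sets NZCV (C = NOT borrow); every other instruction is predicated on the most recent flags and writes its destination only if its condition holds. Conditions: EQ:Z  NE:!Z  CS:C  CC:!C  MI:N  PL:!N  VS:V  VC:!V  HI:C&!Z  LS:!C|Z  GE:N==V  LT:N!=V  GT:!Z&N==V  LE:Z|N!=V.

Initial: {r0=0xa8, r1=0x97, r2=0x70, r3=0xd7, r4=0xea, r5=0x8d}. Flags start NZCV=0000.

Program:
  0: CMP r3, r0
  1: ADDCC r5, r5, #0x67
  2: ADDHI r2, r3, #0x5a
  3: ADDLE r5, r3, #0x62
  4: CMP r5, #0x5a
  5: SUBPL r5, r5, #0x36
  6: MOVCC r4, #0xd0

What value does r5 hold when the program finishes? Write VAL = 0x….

0: ✓ CMP  NZCV=0010
1: · ADDCC
2: ✓ ADDHI  r2←0x31
3: · ADDLE
4: ✓ CMP  NZCV=0011
5: ✓ SUBPL  r5←0x57
6: · MOVCC

VAL = 0x57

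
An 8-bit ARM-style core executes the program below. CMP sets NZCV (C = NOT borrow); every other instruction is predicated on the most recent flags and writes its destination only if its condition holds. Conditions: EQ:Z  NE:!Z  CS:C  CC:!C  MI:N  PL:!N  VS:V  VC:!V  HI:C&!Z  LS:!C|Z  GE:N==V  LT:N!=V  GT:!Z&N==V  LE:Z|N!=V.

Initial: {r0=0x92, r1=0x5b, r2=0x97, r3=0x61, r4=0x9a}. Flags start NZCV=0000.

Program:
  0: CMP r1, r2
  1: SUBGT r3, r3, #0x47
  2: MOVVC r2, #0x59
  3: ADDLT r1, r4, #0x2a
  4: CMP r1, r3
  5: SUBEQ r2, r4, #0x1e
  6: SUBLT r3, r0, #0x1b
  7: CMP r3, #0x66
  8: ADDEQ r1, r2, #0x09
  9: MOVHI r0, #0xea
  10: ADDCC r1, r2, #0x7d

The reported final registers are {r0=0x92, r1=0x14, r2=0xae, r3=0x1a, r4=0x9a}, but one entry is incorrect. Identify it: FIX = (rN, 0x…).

[0] flags=1001 → (cmp)
[1] flags=1001 GT?T → r3=0x1a
[2] flags=1001 VC?F → skip
[3] flags=1001 LT?F → skip
[4] flags=0010 → (cmp)
[5] flags=0010 EQ?F → skip
[6] flags=0010 LT?F → skip
[7] flags=1000 → (cmp)
[8] flags=1000 EQ?F → skip
[9] flags=1000 HI?F → skip
[10] flags=1000 CC?T → r1=0x14

FIX = (r2, 0x97)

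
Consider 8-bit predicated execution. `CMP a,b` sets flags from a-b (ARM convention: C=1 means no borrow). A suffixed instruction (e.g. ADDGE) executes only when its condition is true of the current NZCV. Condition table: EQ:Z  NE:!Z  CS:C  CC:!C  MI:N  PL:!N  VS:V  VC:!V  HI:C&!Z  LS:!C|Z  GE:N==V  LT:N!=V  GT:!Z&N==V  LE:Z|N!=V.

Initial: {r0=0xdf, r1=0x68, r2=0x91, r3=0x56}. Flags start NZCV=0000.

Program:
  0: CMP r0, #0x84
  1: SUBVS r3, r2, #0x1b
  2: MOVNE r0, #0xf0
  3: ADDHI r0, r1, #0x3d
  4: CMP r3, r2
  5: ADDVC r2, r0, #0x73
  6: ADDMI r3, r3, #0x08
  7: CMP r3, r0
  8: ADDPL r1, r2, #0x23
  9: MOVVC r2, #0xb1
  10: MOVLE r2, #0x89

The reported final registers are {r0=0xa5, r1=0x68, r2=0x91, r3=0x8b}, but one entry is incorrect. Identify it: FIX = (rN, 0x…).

FIX = (r3, 0x5e)

0: ✓ CMP  NZCV=0010
1: · SUBVS
2: ✓ MOVNE  r0←0xf0
3: ✓ ADDHI  r0←0xa5
4: ✓ CMP  NZCV=1001
5: · ADDVC
6: ✓ ADDMI  r3←0x5e
7: ✓ CMP  NZCV=1001
8: · ADDPL
9: · MOVVC
10: · MOVLE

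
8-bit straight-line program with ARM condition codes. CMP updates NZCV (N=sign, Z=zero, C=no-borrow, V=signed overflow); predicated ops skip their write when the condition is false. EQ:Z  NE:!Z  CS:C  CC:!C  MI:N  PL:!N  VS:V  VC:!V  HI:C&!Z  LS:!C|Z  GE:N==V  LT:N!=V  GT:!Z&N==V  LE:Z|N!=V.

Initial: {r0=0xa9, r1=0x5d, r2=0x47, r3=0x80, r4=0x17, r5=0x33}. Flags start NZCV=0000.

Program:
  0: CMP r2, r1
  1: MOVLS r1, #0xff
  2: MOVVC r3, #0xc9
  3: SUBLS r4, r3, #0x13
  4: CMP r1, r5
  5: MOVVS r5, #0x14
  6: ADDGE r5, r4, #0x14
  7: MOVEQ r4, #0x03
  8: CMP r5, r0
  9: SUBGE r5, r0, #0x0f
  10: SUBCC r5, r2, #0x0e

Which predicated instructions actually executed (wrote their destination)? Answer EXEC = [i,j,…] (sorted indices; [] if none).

EXEC = [1,2,3,9,10]

[0] flags=1000 → (cmp)
[1] flags=1000 LS?T → r1=0xff
[2] flags=1000 VC?T → r3=0xc9
[3] flags=1000 LS?T → r4=0xb6
[4] flags=1010 → (cmp)
[5] flags=1010 VS?F → skip
[6] flags=1010 GE?F → skip
[7] flags=1010 EQ?F → skip
[8] flags=1001 → (cmp)
[9] flags=1001 GE?T → r5=0x9a
[10] flags=1001 CC?T → r5=0x39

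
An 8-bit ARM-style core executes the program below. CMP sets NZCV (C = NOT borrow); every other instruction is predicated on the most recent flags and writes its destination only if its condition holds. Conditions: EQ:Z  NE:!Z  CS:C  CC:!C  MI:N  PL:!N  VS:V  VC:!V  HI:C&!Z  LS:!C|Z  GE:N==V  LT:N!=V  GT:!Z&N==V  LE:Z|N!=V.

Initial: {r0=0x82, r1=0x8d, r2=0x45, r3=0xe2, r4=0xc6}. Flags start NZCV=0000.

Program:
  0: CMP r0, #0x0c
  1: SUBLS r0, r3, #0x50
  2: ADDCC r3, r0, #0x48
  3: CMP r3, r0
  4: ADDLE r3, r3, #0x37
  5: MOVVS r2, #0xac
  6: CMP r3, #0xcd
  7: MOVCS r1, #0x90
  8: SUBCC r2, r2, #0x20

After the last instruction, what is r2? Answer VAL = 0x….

VAL = 0x45

0: ✓ CMP  NZCV=0011
1: · SUBLS
2: · ADDCC
3: ✓ CMP  NZCV=0010
4: · ADDLE
5: · MOVVS
6: ✓ CMP  NZCV=0010
7: ✓ MOVCS  r1←0x90
8: · SUBCC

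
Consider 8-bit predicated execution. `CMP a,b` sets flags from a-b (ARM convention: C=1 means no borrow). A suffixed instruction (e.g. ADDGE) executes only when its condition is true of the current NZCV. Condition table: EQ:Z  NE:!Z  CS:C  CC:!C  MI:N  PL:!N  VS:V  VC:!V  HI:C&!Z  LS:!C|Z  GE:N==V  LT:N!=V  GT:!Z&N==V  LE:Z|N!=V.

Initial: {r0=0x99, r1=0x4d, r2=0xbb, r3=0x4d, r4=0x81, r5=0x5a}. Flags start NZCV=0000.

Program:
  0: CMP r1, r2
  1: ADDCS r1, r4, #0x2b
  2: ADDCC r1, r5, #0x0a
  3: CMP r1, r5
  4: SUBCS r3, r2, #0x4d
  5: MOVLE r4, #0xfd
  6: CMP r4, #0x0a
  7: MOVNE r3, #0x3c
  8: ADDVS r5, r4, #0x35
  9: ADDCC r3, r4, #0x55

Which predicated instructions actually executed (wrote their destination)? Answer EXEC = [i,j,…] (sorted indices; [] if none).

EXEC = [2,4,7,8]

[0] flags=1001 → (cmp)
[1] flags=1001 CS?F → skip
[2] flags=1001 CC?T → r1=0x64
[3] flags=0010 → (cmp)
[4] flags=0010 CS?T → r3=0x6e
[5] flags=0010 LE?F → skip
[6] flags=0011 → (cmp)
[7] flags=0011 NE?T → r3=0x3c
[8] flags=0011 VS?T → r5=0xb6
[9] flags=0011 CC?F → skip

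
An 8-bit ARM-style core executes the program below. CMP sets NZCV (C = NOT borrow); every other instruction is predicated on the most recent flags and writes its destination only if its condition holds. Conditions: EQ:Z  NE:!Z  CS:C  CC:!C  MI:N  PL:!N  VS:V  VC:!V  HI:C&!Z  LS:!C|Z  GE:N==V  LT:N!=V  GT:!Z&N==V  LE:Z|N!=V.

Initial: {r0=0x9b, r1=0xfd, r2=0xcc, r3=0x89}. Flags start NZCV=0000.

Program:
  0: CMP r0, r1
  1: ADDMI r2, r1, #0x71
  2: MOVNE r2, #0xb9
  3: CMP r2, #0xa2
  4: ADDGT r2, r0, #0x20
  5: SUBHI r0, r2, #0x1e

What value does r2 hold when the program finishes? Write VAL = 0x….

0: ✓ CMP  NZCV=1000
1: ✓ ADDMI  r2←0x6e
2: ✓ MOVNE  r2←0xb9
3: ✓ CMP  NZCV=0010
4: ✓ ADDGT  r2←0xbb
5: ✓ SUBHI  r0←0x9d

VAL = 0xbb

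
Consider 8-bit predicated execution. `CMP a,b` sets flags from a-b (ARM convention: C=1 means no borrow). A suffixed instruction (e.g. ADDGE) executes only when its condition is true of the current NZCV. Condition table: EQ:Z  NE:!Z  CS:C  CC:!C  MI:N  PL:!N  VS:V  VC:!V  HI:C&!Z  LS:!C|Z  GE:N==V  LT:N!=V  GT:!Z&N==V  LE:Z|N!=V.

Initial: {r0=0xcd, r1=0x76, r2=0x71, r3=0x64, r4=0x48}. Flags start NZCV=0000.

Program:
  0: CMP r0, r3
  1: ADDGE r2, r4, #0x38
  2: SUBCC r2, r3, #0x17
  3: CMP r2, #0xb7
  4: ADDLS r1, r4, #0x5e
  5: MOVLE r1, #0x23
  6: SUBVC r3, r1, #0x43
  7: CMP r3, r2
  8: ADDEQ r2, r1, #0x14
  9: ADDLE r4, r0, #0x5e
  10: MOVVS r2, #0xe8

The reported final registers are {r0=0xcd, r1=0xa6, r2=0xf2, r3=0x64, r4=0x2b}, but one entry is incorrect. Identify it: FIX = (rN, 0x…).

[0] flags=0011 → (cmp)
[1] flags=0011 GE?F → skip
[2] flags=0011 CC?F → skip
[3] flags=1001 → (cmp)
[4] flags=1001 LS?T → r1=0xa6
[5] flags=1001 LE?F → skip
[6] flags=1001 VC?F → skip
[7] flags=1000 → (cmp)
[8] flags=1000 EQ?F → skip
[9] flags=1000 LE?T → r4=0x2b
[10] flags=1000 VS?F → skip

FIX = (r2, 0x71)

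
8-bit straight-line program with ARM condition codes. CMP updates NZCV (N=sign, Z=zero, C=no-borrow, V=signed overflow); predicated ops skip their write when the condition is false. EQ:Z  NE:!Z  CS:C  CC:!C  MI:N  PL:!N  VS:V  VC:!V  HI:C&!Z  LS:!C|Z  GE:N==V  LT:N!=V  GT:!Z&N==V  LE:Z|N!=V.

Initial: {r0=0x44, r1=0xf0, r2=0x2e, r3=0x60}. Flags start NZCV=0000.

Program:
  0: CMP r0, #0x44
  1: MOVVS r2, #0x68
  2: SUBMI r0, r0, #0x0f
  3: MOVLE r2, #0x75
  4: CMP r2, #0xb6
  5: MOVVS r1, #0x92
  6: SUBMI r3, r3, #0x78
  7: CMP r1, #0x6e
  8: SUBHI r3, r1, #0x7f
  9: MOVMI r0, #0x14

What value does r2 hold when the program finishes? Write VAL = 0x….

[0] flags=0110 → (cmp)
[1] flags=0110 VS?F → skip
[2] flags=0110 MI?F → skip
[3] flags=0110 LE?T → r2=0x75
[4] flags=1001 → (cmp)
[5] flags=1001 VS?T → r1=0x92
[6] flags=1001 MI?T → r3=0xe8
[7] flags=0011 → (cmp)
[8] flags=0011 HI?T → r3=0x13
[9] flags=0011 MI?F → skip

VAL = 0x75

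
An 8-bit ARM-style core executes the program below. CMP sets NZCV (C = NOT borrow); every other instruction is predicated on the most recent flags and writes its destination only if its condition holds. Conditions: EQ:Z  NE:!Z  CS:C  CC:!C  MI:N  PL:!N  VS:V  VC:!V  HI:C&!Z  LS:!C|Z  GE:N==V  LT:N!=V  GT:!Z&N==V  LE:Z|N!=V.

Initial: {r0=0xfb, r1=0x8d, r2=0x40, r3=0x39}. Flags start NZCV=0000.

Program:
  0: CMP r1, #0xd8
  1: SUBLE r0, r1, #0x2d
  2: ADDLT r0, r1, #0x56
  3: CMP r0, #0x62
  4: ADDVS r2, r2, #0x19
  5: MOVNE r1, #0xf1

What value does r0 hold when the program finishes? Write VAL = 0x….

VAL = 0xe3

[0] flags=1000 → (cmp)
[1] flags=1000 LE?T → r0=0x60
[2] flags=1000 LT?T → r0=0xe3
[3] flags=1010 → (cmp)
[4] flags=1010 VS?F → skip
[5] flags=1010 NE?T → r1=0xf1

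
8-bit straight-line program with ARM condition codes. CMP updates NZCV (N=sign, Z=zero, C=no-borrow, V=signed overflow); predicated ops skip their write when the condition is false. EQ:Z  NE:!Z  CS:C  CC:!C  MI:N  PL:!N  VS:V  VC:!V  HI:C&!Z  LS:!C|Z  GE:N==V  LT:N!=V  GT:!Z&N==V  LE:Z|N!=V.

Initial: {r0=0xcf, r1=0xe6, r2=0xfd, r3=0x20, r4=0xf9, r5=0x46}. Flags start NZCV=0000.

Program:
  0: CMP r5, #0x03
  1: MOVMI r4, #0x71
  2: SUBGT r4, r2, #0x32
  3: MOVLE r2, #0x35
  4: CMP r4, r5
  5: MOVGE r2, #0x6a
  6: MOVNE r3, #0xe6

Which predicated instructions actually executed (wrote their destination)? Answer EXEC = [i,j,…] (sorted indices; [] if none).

EXEC = [2,6]

[0] flags=0010 → (cmp)
[1] flags=0010 MI?F → skip
[2] flags=0010 GT?T → r4=0xcb
[3] flags=0010 LE?F → skip
[4] flags=1010 → (cmp)
[5] flags=1010 GE?F → skip
[6] flags=1010 NE?T → r3=0xe6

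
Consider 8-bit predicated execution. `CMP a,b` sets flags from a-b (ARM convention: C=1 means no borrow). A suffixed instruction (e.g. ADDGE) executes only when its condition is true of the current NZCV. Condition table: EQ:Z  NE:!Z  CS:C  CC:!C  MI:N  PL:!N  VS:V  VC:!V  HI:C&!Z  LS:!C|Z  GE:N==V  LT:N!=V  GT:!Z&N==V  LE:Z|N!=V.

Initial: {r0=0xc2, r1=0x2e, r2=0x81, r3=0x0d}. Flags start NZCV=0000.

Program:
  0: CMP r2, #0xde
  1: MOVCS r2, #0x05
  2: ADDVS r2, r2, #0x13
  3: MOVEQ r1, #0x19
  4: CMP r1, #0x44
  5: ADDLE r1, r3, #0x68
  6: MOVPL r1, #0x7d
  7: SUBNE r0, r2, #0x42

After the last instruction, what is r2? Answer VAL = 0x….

[0] flags=1000 → (cmp)
[1] flags=1000 CS?F → skip
[2] flags=1000 VS?F → skip
[3] flags=1000 EQ?F → skip
[4] flags=1000 → (cmp)
[5] flags=1000 LE?T → r1=0x75
[6] flags=1000 PL?F → skip
[7] flags=1000 NE?T → r0=0x3f

VAL = 0x81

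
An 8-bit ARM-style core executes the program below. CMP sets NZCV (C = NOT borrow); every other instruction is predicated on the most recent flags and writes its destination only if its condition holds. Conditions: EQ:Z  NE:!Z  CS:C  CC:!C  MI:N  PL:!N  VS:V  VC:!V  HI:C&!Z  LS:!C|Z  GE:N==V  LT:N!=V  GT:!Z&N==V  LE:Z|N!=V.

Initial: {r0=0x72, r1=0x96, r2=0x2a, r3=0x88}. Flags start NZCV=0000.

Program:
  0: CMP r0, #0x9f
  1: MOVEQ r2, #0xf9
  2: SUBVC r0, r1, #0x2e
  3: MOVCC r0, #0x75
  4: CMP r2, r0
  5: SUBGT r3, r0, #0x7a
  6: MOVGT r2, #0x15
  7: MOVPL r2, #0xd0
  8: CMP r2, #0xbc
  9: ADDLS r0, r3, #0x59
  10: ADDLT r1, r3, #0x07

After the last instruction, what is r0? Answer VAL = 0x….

[0] flags=1001 → (cmp)
[1] flags=1001 EQ?F → skip
[2] flags=1001 VC?F → skip
[3] flags=1001 CC?T → r0=0x75
[4] flags=1000 → (cmp)
[5] flags=1000 GT?F → skip
[6] flags=1000 GT?F → skip
[7] flags=1000 PL?F → skip
[8] flags=0000 → (cmp)
[9] flags=0000 LS?T → r0=0xe1
[10] flags=0000 LT?F → skip

VAL = 0xe1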